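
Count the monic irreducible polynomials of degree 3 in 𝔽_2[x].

2

x^(2^3) − x is the product of all monic irreducibles of degree dividing 3; Möbius inversion gives N = (1/3) Σ μ(3/d)·2^d.
Divisors of 3: 1, 3; μ(3/d) for each: -1, 1.
Σ = − 2^1 + 2^3 = 6.
N = 6/3 = 2.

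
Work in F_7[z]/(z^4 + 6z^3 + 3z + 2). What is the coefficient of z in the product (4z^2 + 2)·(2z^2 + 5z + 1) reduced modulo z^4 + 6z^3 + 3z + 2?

Multiply in F_7[z]: (4z^2 + 2)·(2z^2 + 5z + 1) = z^4 + 6z^3 + z^2 + 3z + 2.
Reduce using z^4 ≡ z^3 + 4z + 5 (mod z^4 + 6z^3 + 3z + 2).
Reduced: z^2.

0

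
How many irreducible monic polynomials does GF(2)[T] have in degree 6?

9

By the necklace-counting formula, N_2(6) = (1/6) Σ_{d|6} μ(6/d)·2^d.
Divisors of 6: 1, 2, 3, 6; μ(6/d) for each: 1, -1, -1, 1.
Σ = 2^1 − 2^2 − 2^3 + 2^6 = 54.
N = 54/6 = 9.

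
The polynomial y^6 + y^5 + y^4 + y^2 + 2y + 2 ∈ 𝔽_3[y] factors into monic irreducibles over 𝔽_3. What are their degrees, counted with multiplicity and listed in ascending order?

6

Write h(y) = y^6 + y^5 + y^4 + y^2 + 2y + 2.
Roots in 𝔽_3: h(0) = 2; h(1) = 2; h(2) = 2.
Complete factorization: h(y) = (y^6 + y^5 + y^4 + y^2 + 2y + 2).
Factor degrees with multiplicity: 6 = 6.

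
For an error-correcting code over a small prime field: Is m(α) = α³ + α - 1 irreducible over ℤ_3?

No

Check for roots in ℤ_3: m(0) = 2; m(1) = 1; m(2) = 0 → root.
m(2) = 0, so (α − 2) divides m(α); m is reducible.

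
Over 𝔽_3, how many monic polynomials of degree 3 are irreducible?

x^(3^3) − x is the product of all monic irreducibles of degree dividing 3; Möbius inversion gives N = (1/3) Σ μ(3/d)·3^d.
Divisors of 3: 1, 3; μ(3/d) for each: -1, 1.
Σ = − 3^1 + 3^3 = 24.
N = 24/3 = 8.

8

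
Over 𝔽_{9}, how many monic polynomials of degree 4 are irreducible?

x^(9^4) − x is the product of all monic irreducibles of degree dividing 4; Möbius inversion gives N = (1/4) Σ μ(4/d)·9^d.
Divisors of 4: 1, 2, 4; μ(4/d) for each: 0, -1, 1.
Σ = − 9^2 + 9^4 = 6480.
N = 6480/4 = 1620.

1620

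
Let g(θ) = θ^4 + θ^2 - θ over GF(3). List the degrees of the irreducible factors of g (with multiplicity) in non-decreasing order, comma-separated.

1, 1, 2

Roots in GF(3): g(0) = 0 → root; g(1) = 1; g(2) = 0 → root.
Linear factors from roots: (θ), (θ + 1).
Complete factorization: g(θ) = (θ)·(θ + 1)·(θ^2 - θ - 1).
Factor degrees with multiplicity: 1 + 1 + 2 = 4.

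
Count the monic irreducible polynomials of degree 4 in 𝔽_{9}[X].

The number of monic irreducibles of degree 4 over GF(9) is (1/4)·Σ_{d∣4} μ(4/d) 9^d.
Divisors of 4: 1, 2, 4; μ(4/d) for each: 0, -1, 1.
Σ = − 9^2 + 9^4 = 6480.
N = 6480/4 = 1620.

1620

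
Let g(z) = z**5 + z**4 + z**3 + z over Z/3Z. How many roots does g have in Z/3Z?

Evaluate at each of the 3 elements of Z/3Z:
g(0) = 0 → root; g(1) = 1; g(2) = 1.
Roots: {0}.

1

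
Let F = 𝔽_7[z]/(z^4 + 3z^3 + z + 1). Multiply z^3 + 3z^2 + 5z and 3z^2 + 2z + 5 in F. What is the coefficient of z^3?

6

Multiply in 𝔽_7[z]: (z^3 + 3z^2 + 5z)·(3z^2 + 2z + 5) = 3z^5 + 4z^4 + 5z^3 + 4z^2 + 4z.
Reduce using z^4 ≡ 4z^3 + 6z + 6 (mod z^4 + 3z^3 + z + 1).
Reduced: 6z^3 + z^2 + 6z + 5.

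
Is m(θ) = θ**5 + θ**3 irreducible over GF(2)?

Check for roots in GF(2): m(0) = 0 → root; m(1) = 0 → root.
m(0) = 0, so (θ) divides m(θ); m is reducible.

No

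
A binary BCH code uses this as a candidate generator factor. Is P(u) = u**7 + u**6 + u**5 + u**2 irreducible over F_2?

Check for roots in F_2: P(0) = 0 → root; P(1) = 0 → root.
P(0) = 0, so (u) divides P(u); P is reducible.

No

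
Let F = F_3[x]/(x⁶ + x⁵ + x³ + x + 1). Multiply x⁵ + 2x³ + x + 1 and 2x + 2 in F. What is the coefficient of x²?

Multiply in F_3[x]: (x⁵ + 2x³ + x + 1)·(2x + 2) = 2x⁶ + 2x⁵ + x⁴ + x³ + 2x² + x + 2.
Reduce using x⁶ ≡ 2x⁵ + 2x³ + 2x + 2 (mod x⁶ + x⁵ + x³ + x + 1).
Reduced: x⁴ + 2x³ + 2x² + 2x.

2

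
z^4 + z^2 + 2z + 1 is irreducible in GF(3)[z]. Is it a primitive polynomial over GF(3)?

No

Write f(z) = z^4 + z^2 + 2z + 1.
|GF(3^4)^×| = 3^4 − 1 = 80. Prime factorization: 80 = 2^4·5.
f is primitive ⇔ z has order 80 in GF(3)[z]/(f), i.e. z^(80/q) ≠ 1 for each prime q | 80.
z^(40) mod f = 1
z^(16) mod f = 2z^3 + 2.
Since z^(40) = 1, the order of z divides 40 < 80; not primitive.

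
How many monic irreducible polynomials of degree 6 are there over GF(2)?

x^(2^6) − x is the product of all monic irreducibles of degree dividing 6; Möbius inversion gives N = (1/6) Σ μ(6/d)·2^d.
Divisors of 6: 1, 2, 3, 6; μ(6/d) for each: 1, -1, -1, 1.
Σ = 2^1 − 2^2 − 2^3 + 2^6 = 54.
N = 54/6 = 9.

9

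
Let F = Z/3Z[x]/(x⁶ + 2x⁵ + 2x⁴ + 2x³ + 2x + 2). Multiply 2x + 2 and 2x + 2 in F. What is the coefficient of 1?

1

Multiply in Z/3Z[x]: (2x + 2)·(2x + 2) = x² + 2x + 1.
Reduced: x² + 2x + 1.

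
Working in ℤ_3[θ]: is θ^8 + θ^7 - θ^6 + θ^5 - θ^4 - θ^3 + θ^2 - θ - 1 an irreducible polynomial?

Write h(θ) = θ^8 + θ^7 - θ^6 + θ^5 - θ^4 - θ^3 + θ^2 - θ - 1.
Check for roots in ℤ_3: h(0) = 2; h(1) = 2; h(2) = 2.
No roots, so no linear factors.
Monic irreducibles of degree 2 over GF(3): θ^2 + 1, θ^2 + θ - 1, θ^2 - θ - 1.
None of them divide h (all give nonzero remainder).
Degree-3 irreducible divisors: test the 8 monic irreducibles of degree 3 over GF(3).
None of them divide h (all give nonzero remainder).
Degree-4 irreducible divisors: test the 18 monic irreducibles of degree 4 over GF(3).
None of them divide h (all give nonzero remainder).
No irreducible factor of degree ≤ 4 exists, so h is irreducible over GF(3).

Yes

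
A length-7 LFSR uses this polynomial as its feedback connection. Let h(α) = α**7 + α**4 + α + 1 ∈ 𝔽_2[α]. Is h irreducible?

No

Check for roots in 𝔽_2: h(0) = 1; h(1) = 0 → root.
h(1) = 0, so (α − 1) divides h(α); h is reducible.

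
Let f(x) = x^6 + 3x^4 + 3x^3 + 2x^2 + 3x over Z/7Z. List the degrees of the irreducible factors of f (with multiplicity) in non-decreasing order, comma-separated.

1, 1, 2, 2

Linear factors from roots: (x), (x + 1).
Complete factorization: f(x) = (x)·(x + 1)·(x^2 + 1)·(x^2 + 6x + 3).
Factor degrees with multiplicity: 1 + 1 + 2 + 2 = 6.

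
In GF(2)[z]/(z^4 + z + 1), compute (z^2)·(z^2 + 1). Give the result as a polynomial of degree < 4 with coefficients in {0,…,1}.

z^2 + z + 1

Multiply in GF(2)[z]: (z^2)·(z^2 + 1) = z^4 + z^2.
Reduce using z^4 ≡ z + 1 (mod z^4 + z + 1).
Reduced: z^2 + z + 1.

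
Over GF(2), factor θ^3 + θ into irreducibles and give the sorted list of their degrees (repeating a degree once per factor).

1, 1, 1

Write g(θ) = θ^3 + θ.
Roots in GF(2): g(0) = 0 → root; g(1) = 0 → root.
Linear factors from roots: (θ), (θ + 1).
Complete factorization: g(θ) = (θ)·(θ + 1)^2.
Factor degrees with multiplicity: 1 + 1 + 1 = 3.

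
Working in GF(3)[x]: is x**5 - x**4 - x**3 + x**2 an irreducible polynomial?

Write h(x) = x**5 - x**4 - x**3 + x**2.
Check for roots in GF(3): h(0) = 0 → root; h(1) = 0 → root; h(2) = 0 → root.
h(0) = 0, so (x) divides h(x); h is reducible.

No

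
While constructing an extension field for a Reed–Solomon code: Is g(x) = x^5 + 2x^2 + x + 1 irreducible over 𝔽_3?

Check for roots in 𝔽_3: g(0) = 1; g(1) = 2; g(2) = 1.
No roots, so no linear factors.
Monic irreducibles of degree 2 over GF(3): x^2 + 1, x^2 + x + 2, x^2 + 2x + 2.
None of them divide g (all give nonzero remainder).
No irreducible factor of degree ≤ 2 exists, so g is irreducible over GF(3).

Yes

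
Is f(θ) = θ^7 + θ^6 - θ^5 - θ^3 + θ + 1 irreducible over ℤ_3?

Check for roots in ℤ_3: f(0) = 1; f(1) = 2; f(2) = 2.
No roots, so no linear factors.
Monic irreducibles of degree 2 over GF(3): θ^2 + 1, θ^2 + θ - 1, θ^2 - θ - 1.
θ^2 + 1 divides f: f(θ) = (θ^2 + 1)·(θ^5 + θ^4 + θ^3 - θ^2 + θ + 1).

No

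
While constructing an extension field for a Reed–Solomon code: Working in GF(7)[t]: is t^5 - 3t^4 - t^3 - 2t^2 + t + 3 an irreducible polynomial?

Write P(t) = t^5 - 3t^4 - t^3 - 2t^2 + t + 3.
Check for roots in GF(7): P(0) = 3; P(1) = 6; P(2) = 1; P(3) = 3; P(4) = 6; P(5) = 5; P(6) = 4.
No roots, so no linear factors.
Degree-2 irreducible divisors: test the 21 monic irreducibles of degree 2 over GF(7).
t^2 - t - 3 divides P: P(t) = (t^2 - t - 3)·(t^3 - 2t^2 - 1).

No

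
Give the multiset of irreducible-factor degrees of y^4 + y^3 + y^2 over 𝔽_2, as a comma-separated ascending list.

Write h(y) = y^4 + y^3 + y^2.
Roots in 𝔽_2: h(0) = 0 → root; h(1) = 1.
Linear factors from roots: (y).
Complete factorization: h(y) = (y)^2·(y^2 + y + 1).
Factor degrees with multiplicity: 1 + 1 + 2 = 4.

1, 1, 2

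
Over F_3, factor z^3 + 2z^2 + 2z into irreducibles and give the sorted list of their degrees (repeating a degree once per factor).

1, 2

Write h(z) = z^3 + 2z^2 + 2z.
Roots in F_3: h(0) = 0 → root; h(1) = 2; h(2) = 2.
Linear factors from roots: (z).
Complete factorization: h(z) = (z)·(z^2 + 2z + 2).
Factor degrees with multiplicity: 1 + 2 = 3.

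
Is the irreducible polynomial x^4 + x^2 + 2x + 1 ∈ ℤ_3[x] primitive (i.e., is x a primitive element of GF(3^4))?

Write f(x) = x^4 + x^2 + 2x + 1.
|GF(3^4)^×| = 3^4 − 1 = 80. Prime factorization: 80 = 2^4·5.
f is primitive ⇔ x has order 80 in GF(3)[x]/(f), i.e. x^(80/q) ≠ 1 for each prime q | 80.
x^(40) mod f = 1
x^(16) mod f = 2x^3 + 2.
Since x^(40) = 1, the order of x divides 40 < 80; not primitive.

No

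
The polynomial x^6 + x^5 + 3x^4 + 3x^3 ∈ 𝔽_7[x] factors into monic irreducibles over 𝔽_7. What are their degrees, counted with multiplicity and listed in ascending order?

Write g(x) = x^6 + x^5 + 3x^4 + 3x^3.
Linear factors from roots: (x), (x + 5), (x + 2), (x + 1).
Complete factorization: g(x) = (x + 1)·(x + 2)·(x + 5)·(x)^3.
Factor degrees with multiplicity: 1 + 1 + 1 + 1 + 1 + 1 = 6.

1, 1, 1, 1, 1, 1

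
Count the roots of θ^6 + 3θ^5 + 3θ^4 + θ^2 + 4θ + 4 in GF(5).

Write h(θ) = θ^6 + 3θ^5 + 3θ^4 + θ^2 + 4θ + 4.
Evaluate at each of the 5 elements of GF(5):
h(0) = 4; h(1) = 1; h(2) = 4; h(3) = 1; h(4) = 2.
No element is a root.

0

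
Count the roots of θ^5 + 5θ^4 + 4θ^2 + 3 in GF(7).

0

Write g(θ) = θ^5 + 5θ^4 + 4θ^2 + 3.
Evaluate at each of the 7 elements of GF(7):
g(0) = 3; g(1) = 6; g(2) = 5; g(3) = 1; g(4) = 5; g(5) = 4; g(6) = 4.
No element is a root.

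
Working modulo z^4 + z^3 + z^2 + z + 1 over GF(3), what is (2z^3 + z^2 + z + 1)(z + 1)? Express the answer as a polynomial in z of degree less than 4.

z^3 + 2

Multiply in GF(3)[z]: (2z^3 + z^2 + z + 1)·(z + 1) = 2z^4 + 2z^2 + 2z + 1.
Reduce using z^4 ≡ 2z^3 + 2z^2 + 2z + 2 (mod z^4 + z^3 + z^2 + z + 1).
Reduced: z^3 + 2.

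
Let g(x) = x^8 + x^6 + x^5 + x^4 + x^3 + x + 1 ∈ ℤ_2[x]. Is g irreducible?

Check for roots in ℤ_2: g(0) = 1; g(1) = 1.
No roots, so no linear factors.
Monic irreducibles of degree 2 over GF(2): x^2 + x + 1.
None of them divide g (all give nonzero remainder).
Monic irreducibles of degree 3 over GF(2): x^3 + x + 1, x^3 + x^2 + 1.
None of them divide g (all give nonzero remainder).
Monic irreducibles of degree 4 over GF(2): x^4 + x + 1, x^4 + x^3 + 1, x^4 + x^3 + x^2 + x + 1.
None of them divide g (all give nonzero remainder).
No irreducible factor of degree ≤ 4 exists, so g is irreducible over GF(2).

Yes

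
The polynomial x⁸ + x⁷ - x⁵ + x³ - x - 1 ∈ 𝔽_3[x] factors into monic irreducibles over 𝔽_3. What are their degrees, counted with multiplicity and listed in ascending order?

1, 1, 1, 1, 2, 2

Write g(x) = x⁸ + x⁷ - x⁵ + x³ - x - 1.
Roots in 𝔽_3: g(0) = 2; g(1) = 0 → root; g(2) = 0 → root.
Linear factors from roots: (x - 1), (x + 1).
Complete factorization: g(x) = (x + 1)·(x - 1)^3·(x² + x - 1)·(x² - x - 1).
Factor degrees with multiplicity: 1 + 1 + 1 + 1 + 2 + 2 = 8.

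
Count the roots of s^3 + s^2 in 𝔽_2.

2

Write f(s) = s^3 + s^2.
Evaluate at each of the 2 elements of 𝔽_2:
f(0) = 0 → root; f(1) = 0 → root.
Roots: {0, 1}.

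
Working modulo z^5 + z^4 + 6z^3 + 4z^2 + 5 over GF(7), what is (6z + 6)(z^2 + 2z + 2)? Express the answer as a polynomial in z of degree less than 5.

Multiply in GF(7)[z]: (6z + 6)·(z^2 + 2z + 2) = 6z^3 + 4z^2 + 3z + 5.
Reduced: 6z^3 + 4z^2 + 3z + 5.

6z^3 + 4z^2 + 3z + 5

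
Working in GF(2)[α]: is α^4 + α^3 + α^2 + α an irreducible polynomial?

No

Write f(α) = α^4 + α^3 + α^2 + α.
Check for roots in GF(2): f(0) = 0 → root; f(1) = 0 → root.
f(0) = 0, so (α) divides f(α); f is reducible.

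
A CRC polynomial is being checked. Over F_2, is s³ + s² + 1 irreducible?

Write g(s) = s³ + s² + 1.
Check for roots in F_2: g(0) = 1; g(1) = 1.
No roots. A degree-3 polynomial over a field with no linear factor is irreducible.

Yes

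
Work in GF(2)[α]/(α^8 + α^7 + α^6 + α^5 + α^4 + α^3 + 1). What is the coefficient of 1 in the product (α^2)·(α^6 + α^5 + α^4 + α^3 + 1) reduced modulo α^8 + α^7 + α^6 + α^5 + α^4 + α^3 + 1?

Multiply in GF(2)[α]: (α^2)·(α^6 + α^5 + α^4 + α^3 + 1) = α^8 + α^7 + α^6 + α^5 + α^2.
Reduce using α^8 ≡ α^7 + α^6 + α^5 + α^4 + α^3 + 1 (mod α^8 + α^7 + α^6 + α^5 + α^4 + α^3 + 1).
Reduced: α^4 + α^3 + α^2 + 1.

1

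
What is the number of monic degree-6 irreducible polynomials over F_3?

Gauss's count: N_{3}(6) = (1/6) Σ_{d|6} μ(6/d)·3^d.
Divisors of 6: 1, 2, 3, 6; μ(6/d) for each: 1, -1, -1, 1.
Σ = 3^1 − 3^2 − 3^3 + 3^6 = 696.
N = 696/6 = 116.

116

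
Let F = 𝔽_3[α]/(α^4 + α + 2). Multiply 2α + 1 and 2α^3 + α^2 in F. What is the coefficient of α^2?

Multiply in 𝔽_3[α]: (2α + 1)·(2α^3 + α^2) = α^4 + α^3 + α^2.
Reduce using α^4 ≡ 2α + 1 (mod α^4 + α + 2).
Reduced: α^3 + α^2 + 2α + 1.

1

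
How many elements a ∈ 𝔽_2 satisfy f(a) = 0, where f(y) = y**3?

1

Evaluate at each of the 2 elements of 𝔽_2:
f(0) = 0 → root; f(1) = 1.
Roots: {0}.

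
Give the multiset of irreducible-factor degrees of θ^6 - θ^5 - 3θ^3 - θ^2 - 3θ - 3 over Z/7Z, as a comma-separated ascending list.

Write f(θ) = θ^6 - θ^5 - 3θ^3 - θ^2 - 3θ - 3.
Linear factors from roots: (θ + 3), (θ + 2).
Complete factorization: f(θ) = (θ + 2)·(θ + 3)·(θ^2 - 3)·(θ^2 + θ - 1).
Factor degrees with multiplicity: 1 + 1 + 2 + 2 = 6.

1, 1, 2, 2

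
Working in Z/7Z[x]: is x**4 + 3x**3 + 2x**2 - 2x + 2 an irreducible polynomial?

Write g(x) = x**4 + 3x**3 + 2x**2 - 2x + 2.
Check for roots in Z/7Z: g(0) = 2; g(1) = 6; g(2) = 4; g(3) = 1; g(4) = 5; g(5) = 6; g(6) = 4.
No roots, so no linear factors.
Degree-2 irreducible divisors: test the 21 monic irreducibles of degree 2 over GF(7).
None of them divide g (all give nonzero remainder).
No irreducible factor of degree ≤ 2 exists, so g is irreducible over GF(7).

Yes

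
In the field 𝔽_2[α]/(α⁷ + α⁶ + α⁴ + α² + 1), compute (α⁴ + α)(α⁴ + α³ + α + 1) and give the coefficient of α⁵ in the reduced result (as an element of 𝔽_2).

1

Multiply in 𝔽_2[α]: (α⁴ + α)·(α⁴ + α³ + α + 1) = α⁸ + α⁷ + α² + α.
Reduce using α⁷ ≡ α⁶ + α⁴ + α² + 1 (mod α⁷ + α⁶ + α⁴ + α² + 1).
Reduced: α⁵ + α³ + α².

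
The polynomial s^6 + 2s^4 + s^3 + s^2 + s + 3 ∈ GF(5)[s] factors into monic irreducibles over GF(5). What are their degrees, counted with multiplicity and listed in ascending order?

1, 2, 3

Write h(s) = s^6 + 2s^4 + s^3 + s^2 + s + 3.
Roots in GF(5): h(0) = 3; h(1) = 4; h(2) = 3; h(3) = 3; h(4) = 0 → root.
Linear factors from roots: (s + 1).
Complete factorization: h(s) = (s + 1)·(s^2 + 4s + 2)·(s^3 + s + 4).
Factor degrees with multiplicity: 1 + 2 + 3 = 6.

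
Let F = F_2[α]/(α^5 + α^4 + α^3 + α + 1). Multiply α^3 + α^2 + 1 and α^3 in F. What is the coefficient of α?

1

Multiply in F_2[α]: (α^3 + α^2 + 1)·(α^3) = α^6 + α^5 + α^3.
Reduce using α^5 ≡ α^4 + α^3 + α + 1 (mod α^5 + α^4 + α^3 + α + 1).
Reduced: α^4 + α^3 + α^2 + α.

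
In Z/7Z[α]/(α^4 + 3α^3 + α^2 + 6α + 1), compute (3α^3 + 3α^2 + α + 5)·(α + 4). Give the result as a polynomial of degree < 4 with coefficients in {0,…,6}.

Multiply in Z/7Z[α]: (3α^3 + 3α^2 + α + 5)·(α + 4) = 3α^4 + α^3 + 6α^2 + 2α + 6.
Reduce using α^4 ≡ 4α^3 + 6α^2 + α + 6 (mod α^4 + 3α^3 + α^2 + 6α + 1).
Reduced: 6α^3 + 3α^2 + 5α + 3.

6α^3 + 3α^2 + 5α + 3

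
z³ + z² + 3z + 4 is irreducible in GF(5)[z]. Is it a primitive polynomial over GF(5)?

Write f(z) = z³ + z² + 3z + 4.
|GF(5^3)^×| = 5^3 − 1 = 124. Prime factorization: 124 = 2^2·31.
f is primitive ⇔ z has order 124 in GF(5)[z]/(f), i.e. z^(124/q) ≠ 1 for each prime q | 124.
z^(62) mod f = 1
z^(4) mod f = 3z² + 4z + 4.
Since z^(62) = 1, the order of z divides 62 < 124; not primitive.

No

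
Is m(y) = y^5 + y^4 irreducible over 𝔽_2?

No

Check for roots in 𝔽_2: m(0) = 0 → root; m(1) = 0 → root.
m(0) = 0, so (y) divides m(y); m is reducible.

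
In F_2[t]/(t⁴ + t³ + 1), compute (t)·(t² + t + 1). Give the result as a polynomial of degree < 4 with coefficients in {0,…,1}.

t^3 + t^2 + t

Multiply in F_2[t]: (t)·(t² + t + 1) = t³ + t² + t.
Reduced: t³ + t² + t.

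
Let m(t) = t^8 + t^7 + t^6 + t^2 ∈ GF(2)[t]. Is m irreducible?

Check for roots in GF(2): m(0) = 0 → root; m(1) = 0 → root.
m(0) = 0, so (t) divides m(t); m is reducible.

No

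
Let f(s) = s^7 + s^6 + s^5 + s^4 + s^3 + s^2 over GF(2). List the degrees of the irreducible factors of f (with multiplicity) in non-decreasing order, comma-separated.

1, 1, 1, 2, 2

Roots in GF(2): f(0) = 0 → root; f(1) = 0 → root.
Linear factors from roots: (s), (s + 1).
Complete factorization: f(s) = (s + 1)·(s)^2·(s^2 + s + 1)^2.
Factor degrees with multiplicity: 1 + 1 + 1 + 2 + 2 = 7.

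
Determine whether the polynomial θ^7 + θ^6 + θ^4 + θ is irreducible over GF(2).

Write g(θ) = θ^7 + θ^6 + θ^4 + θ.
Check for roots in GF(2): g(0) = 0 → root; g(1) = 0 → root.
g(0) = 0, so (θ) divides g(θ); g is reducible.

No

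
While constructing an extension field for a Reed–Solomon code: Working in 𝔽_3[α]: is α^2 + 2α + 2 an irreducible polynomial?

Write f(α) = α^2 + 2α + 2.
Check for roots in 𝔽_3: f(0) = 2; f(1) = 2; f(2) = 1.
No roots. A degree-2 polynomial over a field with no linear factor is irreducible.

Yes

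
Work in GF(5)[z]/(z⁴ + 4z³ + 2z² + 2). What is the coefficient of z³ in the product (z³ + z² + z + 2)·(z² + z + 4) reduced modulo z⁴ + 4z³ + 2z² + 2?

Multiply in GF(5)[z]: (z³ + z² + z + 2)·(z² + z + 4) = z⁵ + 2z⁴ + z³ + 2z² + z + 3.
Reduce using z⁴ ≡ z³ + 3z² + 3 (mod z⁴ + 4z³ + 2z² + 2).
Reduced: 2z³ + z² + 4z + 2.

2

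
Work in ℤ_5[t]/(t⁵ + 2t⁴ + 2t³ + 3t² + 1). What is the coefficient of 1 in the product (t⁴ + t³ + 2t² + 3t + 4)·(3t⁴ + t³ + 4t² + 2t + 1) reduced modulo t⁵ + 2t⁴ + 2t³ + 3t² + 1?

Multiply in ℤ_5[t]: (t⁴ + t³ + 2t² + 3t + 4)·(3t⁴ + t³ + 4t² + 2t + 1) = 3t⁸ + 4t⁷ + t⁶ + 2t⁵ + t⁴ + t³ + 4t² + t + 4.
Reduce using t⁵ ≡ 3t⁴ + 3t³ + 2t² + 4 (mod t⁵ + 2t⁴ + 2t³ + 3t² + 1).
Reduced: t⁴ + 3t³ + 4t² + 2t.

0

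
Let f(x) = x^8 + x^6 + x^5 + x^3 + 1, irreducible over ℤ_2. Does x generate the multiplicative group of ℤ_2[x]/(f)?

Yes

|GF(2^8)^×| = 2^8 − 1 = 255. Prime factorization: 255 = 3·5·17.
f is primitive ⇔ x has order 255 in GF(2)[x]/(f), i.e. x^(255/q) ≠ 1 for each prime q | 255.
x^(85) mod f = x^6 + x^5 + x^4 + x^3 + x^2 + x + 1.
x^(51) mod f = x^6 + x^5 + x^4 + x^3.
x^(15) mod f = x^7 + x^5 + x^4 + x^2 + 1.
None equal 1, so x has full order 255; f is primitive.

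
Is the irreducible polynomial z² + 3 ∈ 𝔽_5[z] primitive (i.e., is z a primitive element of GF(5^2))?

No

Write f(z) = z² + 3.
|GF(5^2)^×| = 5^2 − 1 = 24. Prime factorization: 24 = 2^3·3.
f is primitive ⇔ z has order 24 in GF(5)[z]/(f), i.e. z^(24/q) ≠ 1 for each prime q | 24.
z^(12) mod f = 4.
z^(8) mod f = 1
Since z^(8) = 1, the order of z divides 8 < 24; not primitive.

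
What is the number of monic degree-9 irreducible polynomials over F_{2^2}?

29120

The number of monic irreducibles of degree 9 over GF(4) is (1/9)·Σ_{d∣9} μ(9/d) 4^d.
Divisors of 9: 1, 3, 9; μ(9/d) for each: 0, -1, 1.
Σ = − 4^3 + 4^9 = 262080.
N = 262080/9 = 29120.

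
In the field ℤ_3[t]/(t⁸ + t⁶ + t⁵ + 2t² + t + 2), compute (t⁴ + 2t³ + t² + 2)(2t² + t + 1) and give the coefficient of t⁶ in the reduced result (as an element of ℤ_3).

Multiply in ℤ_3[t]: (t⁴ + 2t³ + t² + 2)·(2t² + t + 1) = 2t⁶ + 2t⁵ + 2t⁴ + 2t² + 2t + 2.
Reduced: 2t⁶ + 2t⁵ + 2t⁴ + 2t² + 2t + 2.

2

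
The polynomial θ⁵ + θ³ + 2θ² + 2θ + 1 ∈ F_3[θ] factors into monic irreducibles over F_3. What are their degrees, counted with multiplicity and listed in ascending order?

5

Write f(θ) = θ⁵ + θ³ + 2θ² + 2θ + 1.
Roots in F_3: f(0) = 1; f(1) = 1; f(2) = 2.
Complete factorization: f(θ) = (θ⁵ + θ³ + 2θ² + 2θ + 1).
Factor degrees with multiplicity: 5 = 5.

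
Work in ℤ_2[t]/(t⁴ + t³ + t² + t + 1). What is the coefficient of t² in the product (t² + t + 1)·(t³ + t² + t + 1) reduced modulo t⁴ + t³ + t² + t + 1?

1

Multiply in ℤ_2[t]: (t² + t + 1)·(t³ + t² + t + 1) = t⁵ + t³ + t² + 1.
Reduce using t⁴ ≡ t³ + t² + t + 1 (mod t⁴ + t³ + t² + t + 1).
Reduced: t³ + t².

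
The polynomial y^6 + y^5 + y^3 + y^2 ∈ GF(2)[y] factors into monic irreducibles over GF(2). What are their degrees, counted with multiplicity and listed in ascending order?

1, 1, 1, 1, 2

Write f(y) = y^6 + y^5 + y^3 + y^2.
Roots in GF(2): f(0) = 0 → root; f(1) = 0 → root.
Linear factors from roots: (y), (y + 1).
Complete factorization: f(y) = (y)^2·(y + 1)^2·(y^2 + y + 1).
Factor degrees with multiplicity: 1 + 1 + 1 + 1 + 2 = 6.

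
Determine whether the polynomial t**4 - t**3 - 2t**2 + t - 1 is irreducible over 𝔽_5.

Write P(t) = t**4 - t**3 - 2t**2 + t - 1.
Check for roots in 𝔽_5: P(0) = 4; P(1) = 3; P(2) = 1; P(3) = 3; P(4) = 3.
No roots, so no linear factors.
Degree-2 irreducible divisors: test the 10 monic irreducibles of degree 2 over GF(5).
None of them divide P (all give nonzero remainder).
No irreducible factor of degree ≤ 2 exists, so P is irreducible over GF(5).

Yes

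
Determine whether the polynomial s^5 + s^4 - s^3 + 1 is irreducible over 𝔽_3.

Write P(s) = s^5 + s^4 - s^3 + 1.
Check for roots in 𝔽_3: P(0) = 1; P(1) = 2; P(2) = 2.
No roots, so no linear factors.
Monic irreducibles of degree 2 over GF(3): s^2 + 1, s^2 + s - 1, s^2 - s - 1.
None of them divide P (all give nonzero remainder).
No irreducible factor of degree ≤ 2 exists, so P is irreducible over GF(3).

Yes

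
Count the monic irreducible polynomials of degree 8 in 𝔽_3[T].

By the necklace-counting formula, N_3(8) = (1/8) Σ_{d|8} μ(8/d)·3^d.
Divisors of 8: 1, 2, 4, 8; μ(8/d) for each: 0, 0, -1, 1.
Σ = − 3^4 + 3^8 = 6480.
N = 6480/8 = 810.

810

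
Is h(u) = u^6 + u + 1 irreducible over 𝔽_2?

Check for roots in 𝔽_2: h(0) = 1; h(1) = 1.
No roots, so no linear factors.
Monic irreducibles of degree 2 over GF(2): u^2 + u + 1.
None of them divide h (all give nonzero remainder).
Monic irreducibles of degree 3 over GF(2): u^3 + u + 1, u^3 + u^2 + 1.
None of them divide h (all give nonzero remainder).
No irreducible factor of degree ≤ 3 exists, so h is irreducible over GF(2).

Yes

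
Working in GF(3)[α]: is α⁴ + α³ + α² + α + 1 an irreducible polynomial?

Yes

Write P(α) = α⁴ + α³ + α² + α + 1.
Check for roots in GF(3): P(0) = 1; P(1) = 2; P(2) = 1.
No roots, so no linear factors.
Monic irreducibles of degree 2 over GF(3): α² + 1, α² + α - 1, α² - α - 1.
None of them divide P (all give nonzero remainder).
No irreducible factor of degree ≤ 2 exists, so P is irreducible over GF(3).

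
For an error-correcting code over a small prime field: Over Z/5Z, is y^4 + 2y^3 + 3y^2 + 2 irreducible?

Write h(y) = y^4 + 2y^3 + 3y^2 + 2.
Check for roots in Z/5Z: h(0) = 2; h(1) = 3; h(2) = 1; h(3) = 4; h(4) = 4.
No roots, so no linear factors.
Degree-2 irreducible divisors: test the 10 monic irreducibles of degree 2 over GF(5).
None of them divide h (all give nonzero remainder).
No irreducible factor of degree ≤ 2 exists, so h is irreducible over GF(5).

Yes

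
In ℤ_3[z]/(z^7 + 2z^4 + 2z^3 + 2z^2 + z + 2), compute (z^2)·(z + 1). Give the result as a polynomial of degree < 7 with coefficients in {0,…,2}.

z^3 + z^2

Multiply in ℤ_3[z]: (z^2)·(z + 1) = z^3 + z^2.
Reduced: z^3 + z^2.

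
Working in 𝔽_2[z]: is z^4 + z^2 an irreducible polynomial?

No

Write h(z) = z^4 + z^2.
Check for roots in 𝔽_2: h(0) = 0 → root; h(1) = 0 → root.
h(0) = 0, so (z) divides h(z); h is reducible.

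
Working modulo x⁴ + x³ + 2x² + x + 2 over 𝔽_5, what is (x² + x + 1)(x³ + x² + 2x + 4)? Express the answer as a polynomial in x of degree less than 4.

x^3 + 4x^2 + 3x + 2

Multiply in 𝔽_5[x]: (x² + x + 1)·(x³ + x² + 2x + 4) = x⁵ + 2x⁴ + 4x³ + 2x² + x + 4.
Reduce using x⁴ ≡ 4x³ + 3x² + 4x + 3 (mod x⁴ + x³ + 2x² + x + 2).
Reduced: x³ + 4x² + 3x + 2.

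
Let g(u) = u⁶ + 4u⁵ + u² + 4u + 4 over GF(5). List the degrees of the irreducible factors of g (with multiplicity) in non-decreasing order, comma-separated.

6

Roots in GF(5): g(0) = 4; g(1) = 4; g(2) = 3; g(3) = 1; g(4) = 3.
Complete factorization: g(u) = (u⁶ + 4u⁵ + u² + 4u + 4).
Factor degrees with multiplicity: 6 = 6.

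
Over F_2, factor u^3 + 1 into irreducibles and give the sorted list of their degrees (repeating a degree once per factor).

1, 2

Write g(u) = u^3 + 1.
Roots in F_2: g(0) = 1; g(1) = 0 → root.
Linear factors from roots: (u + 1).
Complete factorization: g(u) = (u + 1)·(u^2 + u + 1).
Factor degrees with multiplicity: 1 + 2 = 3.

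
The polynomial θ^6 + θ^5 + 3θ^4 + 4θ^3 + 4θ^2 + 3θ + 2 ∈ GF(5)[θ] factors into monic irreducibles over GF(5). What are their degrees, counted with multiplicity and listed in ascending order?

1, 1, 1, 1, 2

Write g(θ) = θ^6 + θ^5 + 3θ^4 + 4θ^3 + 4θ^2 + 3θ + 2.
Roots in GF(5): g(0) = 2; g(1) = 3; g(2) = 0 → root; g(3) = 0 → root; g(4) = 2.
Linear factors from roots: (θ + 3), (θ + 2).
Complete factorization: g(θ) = (θ + 2)·(θ + 3)^3·(θ^2 + 3).
Factor degrees with multiplicity: 1 + 1 + 1 + 1 + 2 = 6.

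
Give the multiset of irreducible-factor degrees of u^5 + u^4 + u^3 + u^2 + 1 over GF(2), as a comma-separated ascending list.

5

Write h(u) = u^5 + u^4 + u^3 + u^2 + 1.
Roots in GF(2): h(0) = 1; h(1) = 1.
Complete factorization: h(u) = (u^5 + u^4 + u^3 + u^2 + 1).
Factor degrees with multiplicity: 5 = 5.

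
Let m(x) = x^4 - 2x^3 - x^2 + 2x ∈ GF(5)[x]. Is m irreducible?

Check for roots in GF(5): m(0) = 0 → root; m(1) = 0 → root; m(2) = 0 → root; m(3) = 4; m(4) = 0 → root.
m(0) = 0, so (x) divides m(x); m is reducible.

No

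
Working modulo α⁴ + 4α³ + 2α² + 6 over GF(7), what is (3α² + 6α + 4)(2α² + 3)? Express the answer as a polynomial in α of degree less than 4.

Multiply in GF(7)[α]: (3α² + 6α + 4)·(2α² + 3) = 6α⁴ + 5α³ + 3α² + 4α + 5.
Reduce using α⁴ ≡ 3α³ + 5α² + 1 (mod α⁴ + 4α³ + 2α² + 6).
Reduced: 2α³ + 5α² + 4α + 4.

2α^3 + 5α^2 + 4α + 4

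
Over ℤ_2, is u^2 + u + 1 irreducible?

Yes

Write g(u) = u^2 + u + 1.
Check for roots in ℤ_2: g(0) = 1; g(1) = 1.
No roots. A degree-2 polynomial over a field with no linear factor is irreducible.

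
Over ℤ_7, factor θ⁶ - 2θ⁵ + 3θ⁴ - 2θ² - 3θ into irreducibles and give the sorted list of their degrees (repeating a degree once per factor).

1, 1, 1, 1, 2

Write f(θ) = θ⁶ - 2θ⁵ + 3θ⁴ - 2θ² - 3θ.
Linear factors from roots: (θ), (θ + 3), (θ + 1).
Complete factorization: f(θ) = (θ)·(θ + 1)·(θ + 3)^2·(θ² - 2θ + 2).
Factor degrees with multiplicity: 1 + 1 + 1 + 1 + 2 = 6.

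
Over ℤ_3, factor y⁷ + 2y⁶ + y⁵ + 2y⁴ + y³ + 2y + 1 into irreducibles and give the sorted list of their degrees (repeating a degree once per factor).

1, 1, 2, 3

Write h(y) = y⁷ + 2y⁶ + y⁵ + 2y⁴ + y³ + 2y + 1.
Roots in ℤ_3: h(0) = 1; h(1) = 1; h(2) = 0 → root.
Linear factors from roots: (y + 1).
Complete factorization: h(y) = (y + 1)^2·(y² + y + 2)·(y³ + 2y² + 2y + 2).
Factor degrees with multiplicity: 1 + 1 + 2 + 3 = 7.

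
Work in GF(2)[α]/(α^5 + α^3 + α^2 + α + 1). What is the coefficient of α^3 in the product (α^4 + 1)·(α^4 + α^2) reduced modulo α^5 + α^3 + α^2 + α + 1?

Multiply in GF(2)[α]: (α^4 + 1)·(α^4 + α^2) = α^8 + α^6 + α^4 + α^2.
Reduce using α^5 ≡ α^3 + α^2 + α + 1 (mod α^5 + α^3 + α^2 + α + 1).
Reduced: α + 1.

0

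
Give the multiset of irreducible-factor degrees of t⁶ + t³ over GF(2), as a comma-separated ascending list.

Write g(t) = t⁶ + t³.
Roots in GF(2): g(0) = 0 → root; g(1) = 0 → root.
Linear factors from roots: (t), (t + 1).
Complete factorization: g(t) = (t + 1)·(t)^3·(t² + t + 1).
Factor degrees with multiplicity: 1 + 1 + 1 + 1 + 2 = 6.

1, 1, 1, 1, 2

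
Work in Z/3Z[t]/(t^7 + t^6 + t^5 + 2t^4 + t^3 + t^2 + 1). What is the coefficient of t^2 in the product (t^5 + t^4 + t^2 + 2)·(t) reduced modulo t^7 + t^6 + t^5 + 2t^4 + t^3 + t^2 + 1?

0

Multiply in Z/3Z[t]: (t^5 + t^4 + t^2 + 2)·(t) = t^6 + t^5 + t^3 + 2t.
Reduced: t^6 + t^5 + t^3 + 2t.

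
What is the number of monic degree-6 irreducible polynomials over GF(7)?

The number of monic irreducibles of degree 6 over GF(7) is (1/6)·Σ_{d∣6} μ(6/d) 7^d.
Divisors of 6: 1, 2, 3, 6; μ(6/d) for each: 1, -1, -1, 1.
Σ = 7^1 − 7^2 − 7^3 + 7^6 = 117264.
N = 117264/6 = 19544.

19544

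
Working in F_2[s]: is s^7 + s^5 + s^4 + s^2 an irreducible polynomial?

No

Write m(s) = s^7 + s^5 + s^4 + s^2.
Check for roots in F_2: m(0) = 0 → root; m(1) = 0 → root.
m(0) = 0, so (s) divides m(s); m is reducible.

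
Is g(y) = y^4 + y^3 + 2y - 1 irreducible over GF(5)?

Check for roots in GF(5): g(0) = 4; g(1) = 3; g(2) = 2; g(3) = 3; g(4) = 2.
No roots, so no linear factors.
Degree-2 irreducible divisors: test the 10 monic irreducibles of degree 2 over GF(5).
None of them divide g (all give nonzero remainder).
No irreducible factor of degree ≤ 2 exists, so g is irreducible over GF(5).

Yes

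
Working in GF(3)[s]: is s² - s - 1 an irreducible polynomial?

Write P(s) = s² - s - 1.
Check for roots in GF(3): P(0) = 2; P(1) = 2; P(2) = 1.
No roots. A degree-2 polynomial over a field with no linear factor is irreducible.

Yes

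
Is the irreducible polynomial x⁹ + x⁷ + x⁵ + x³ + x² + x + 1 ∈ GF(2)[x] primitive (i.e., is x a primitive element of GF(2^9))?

Yes

Write f(x) = x⁹ + x⁷ + x⁵ + x³ + x² + x + 1.
|GF(2^9)^×| = 2^9 − 1 = 511. Prime factorization: 511 = 7·73.
f is primitive ⇔ x has order 511 in GF(2)[x]/(f), i.e. x^(511/q) ≠ 1 for each prime q | 511.
x^(73) mod f = x⁸ + x⁶ + x⁵ + x⁴ + x² + 1.
x^(7) mod f = x⁷.
None equal 1, so x has full order 511; f is primitive.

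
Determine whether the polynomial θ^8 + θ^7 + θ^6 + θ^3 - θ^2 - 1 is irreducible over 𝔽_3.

Yes

Write h(θ) = θ^8 + θ^7 + θ^6 + θ^3 - θ^2 - 1.
Check for roots in 𝔽_3: h(0) = 2; h(1) = 2; h(2) = 1.
No roots, so no linear factors.
Monic irreducibles of degree 2 over GF(3): θ^2 + 1, θ^2 + θ - 1, θ^2 - θ - 1.
None of them divide h (all give nonzero remainder).
Degree-3 irreducible divisors: test the 8 monic irreducibles of degree 3 over GF(3).
None of them divide h (all give nonzero remainder).
Degree-4 irreducible divisors: test the 18 monic irreducibles of degree 4 over GF(3).
None of them divide h (all give nonzero remainder).
No irreducible factor of degree ≤ 4 exists, so h is irreducible over GF(3).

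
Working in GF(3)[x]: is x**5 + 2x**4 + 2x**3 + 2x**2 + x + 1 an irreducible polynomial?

No

Write h(x) = x**5 + 2x**4 + 2x**3 + 2x**2 + x + 1.
Check for roots in GF(3): h(0) = 1; h(1) = 0 → root; h(2) = 1.
h(1) = 0, so (x − 1) divides h(x); h is reducible.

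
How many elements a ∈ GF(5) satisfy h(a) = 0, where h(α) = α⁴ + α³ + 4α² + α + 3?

Evaluate at each of the 5 elements of GF(5):
h(0) = 3; h(1) = 0 → root; h(2) = 0 → root; h(3) = 0 → root; h(4) = 1.
Roots: {1, 2, 3}.

3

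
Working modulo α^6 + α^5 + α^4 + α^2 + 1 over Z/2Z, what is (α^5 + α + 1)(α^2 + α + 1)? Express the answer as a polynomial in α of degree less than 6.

Multiply in Z/2Z[α]: (α^5 + α + 1)·(α^2 + α + 1) = α^7 + α^6 + α^5 + α^3 + 1.
Reduce using α^6 ≡ α^5 + α^4 + α^2 + 1 (mod α^6 + α^5 + α^4 + α^2 + 1).
Reduced: α + 1.

α + 1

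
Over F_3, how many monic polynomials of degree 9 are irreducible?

2184

x^(3^9) − x is the product of all monic irreducibles of degree dividing 9; Möbius inversion gives N = (1/9) Σ μ(9/d)·3^d.
Divisors of 9: 1, 3, 9; μ(9/d) for each: 0, -1, 1.
Σ = − 3^3 + 3^9 = 19656.
N = 19656/9 = 2184.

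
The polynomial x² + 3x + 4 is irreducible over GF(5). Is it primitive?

No

Write f(x) = x² + 3x + 4.
|GF(5^2)^×| = 5^2 − 1 = 24. Prime factorization: 24 = 2^3·3.
f is primitive ⇔ x has order 24 in GF(5)[x]/(f), i.e. x^(24/q) ≠ 1 for each prime q | 24.
x^(12) mod f = 1
x^(8) mod f = 3x + 4.
Since x^(12) = 1, the order of x divides 12 < 24; not primitive.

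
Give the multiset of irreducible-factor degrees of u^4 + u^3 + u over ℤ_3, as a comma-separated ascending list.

1, 1, 2

Write f(u) = u^4 + u^3 + u.
Roots in ℤ_3: f(0) = 0 → root; f(1) = 0 → root; f(2) = 2.
Linear factors from roots: (u), (u - 1).
Complete factorization: f(u) = (u)·(u - 1)·(u^2 - u - 1).
Factor degrees with multiplicity: 1 + 1 + 2 = 4.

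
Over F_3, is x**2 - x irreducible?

No

Write h(x) = x**2 - x.
Check for roots in F_3: h(0) = 0 → root; h(1) = 0 → root; h(2) = 2.
h(0) = 0, so (x) divides h(x); h is reducible.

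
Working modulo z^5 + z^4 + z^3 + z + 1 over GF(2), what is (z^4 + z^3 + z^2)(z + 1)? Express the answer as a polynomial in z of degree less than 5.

z^4 + z^3 + z^2 + z + 1

Multiply in GF(2)[z]: (z^4 + z^3 + z^2)·(z + 1) = z^5 + z^2.
Reduce using z^5 ≡ z^4 + z^3 + z + 1 (mod z^5 + z^4 + z^3 + z + 1).
Reduced: z^4 + z^3 + z^2 + z + 1.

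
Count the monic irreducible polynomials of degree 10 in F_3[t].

5880

By the necklace-counting formula, N_3(10) = (1/10) Σ_{d|10} μ(10/d)·3^d.
Divisors of 10: 1, 2, 5, 10; μ(10/d) for each: 1, -1, -1, 1.
Σ = 3^1 − 3^2 − 3^5 + 3^10 = 58800.
N = 58800/10 = 5880.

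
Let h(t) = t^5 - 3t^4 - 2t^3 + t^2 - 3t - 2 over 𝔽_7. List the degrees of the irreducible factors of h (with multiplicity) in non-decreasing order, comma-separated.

Linear factors from roots: (t - 3), (t + 2), (t + 1).
Complete factorization: h(t) = (t + 1)·(t + 2)·(t - 3)·(t^2 - 3t - 2).
Factor degrees with multiplicity: 1 + 1 + 1 + 2 = 5.

1, 1, 1, 2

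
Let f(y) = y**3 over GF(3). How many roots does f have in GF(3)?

1

Evaluate at each of the 3 elements of GF(3):
f(0) = 0 → root; f(1) = 1; f(2) = 2.
Roots: {0}.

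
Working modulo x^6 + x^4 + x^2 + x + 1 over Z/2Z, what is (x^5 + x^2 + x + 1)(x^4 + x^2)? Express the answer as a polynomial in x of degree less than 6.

x + 1

Multiply in Z/2Z[x]: (x^5 + x^2 + x + 1)·(x^4 + x^2) = x^9 + x^7 + x^6 + x^5 + x^3 + x^2.
Reduce using x^6 ≡ x^4 + x^2 + x + 1 (mod x^6 + x^4 + x^2 + x + 1).
Reduced: x + 1.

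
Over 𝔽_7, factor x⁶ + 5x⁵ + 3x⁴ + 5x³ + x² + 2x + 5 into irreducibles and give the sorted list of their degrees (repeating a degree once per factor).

Write g(x) = x⁶ + 5x⁵ + 3x⁴ + 5x³ + x² + 2x + 5.
Complete factorization: g(x) = (x² + 5x + 2)·(x⁴ + x² + 6).
Factor degrees with multiplicity: 2 + 4 = 6.

2, 4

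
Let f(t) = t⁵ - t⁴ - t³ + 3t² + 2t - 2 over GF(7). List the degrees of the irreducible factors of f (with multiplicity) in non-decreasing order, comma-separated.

2, 3

Complete factorization: f(t) = (t² - 3t - 1)·(t³ + 2t² - t + 2).
Factor degrees with multiplicity: 2 + 3 = 5.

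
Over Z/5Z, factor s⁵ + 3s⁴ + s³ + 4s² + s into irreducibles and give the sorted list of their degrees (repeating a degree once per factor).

1, 1, 3

Write h(s) = s⁵ + 3s⁴ + s³ + 4s² + s.
Roots in Z/5Z: h(0) = 0 → root; h(1) = 0 → root; h(2) = 1; h(3) = 2; h(4) = 4.
Linear factors from roots: (s), (s + 4).
Complete factorization: h(s) = (s)·(s + 4)·(s³ + 4s² + 4).
Factor degrees with multiplicity: 1 + 1 + 3 = 5.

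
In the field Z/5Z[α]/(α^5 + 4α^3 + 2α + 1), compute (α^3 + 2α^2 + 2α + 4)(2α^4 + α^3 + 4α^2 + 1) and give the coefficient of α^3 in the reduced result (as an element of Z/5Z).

1

Multiply in Z/5Z[α]: (α^3 + 2α^2 + 2α + 4)·(2α^4 + α^3 + 4α^2 + 1) = 2α^7 + 3α^4 + 3α^3 + 3α^2 + 2α + 4.
Reduce using α^5 ≡ α^3 + 3α + 4 (mod α^5 + 4α^3 + 2α + 1).
Reduced: 3α^4 + α^3 + α^2 + 3α + 2.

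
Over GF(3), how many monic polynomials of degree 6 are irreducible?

x^(3^6) − x is the product of all monic irreducibles of degree dividing 6; Möbius inversion gives N = (1/6) Σ μ(6/d)·3^d.
Divisors of 6: 1, 2, 3, 6; μ(6/d) for each: 1, -1, -1, 1.
Σ = 3^1 − 3^2 − 3^3 + 3^6 = 696.
N = 696/6 = 116.

116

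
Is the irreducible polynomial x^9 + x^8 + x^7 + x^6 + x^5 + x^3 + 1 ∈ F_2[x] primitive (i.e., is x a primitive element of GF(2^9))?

Yes

Write f(x) = x^9 + x^8 + x^7 + x^6 + x^5 + x^3 + 1.
|GF(2^9)^×| = 2^9 − 1 = 511. Prime factorization: 511 = 7·73.
f is primitive ⇔ x has order 511 in GF(2)[x]/(f), i.e. x^(511/q) ≠ 1 for each prime q | 511.
x^(73) mod f = x^7 + x^6 + x^5 + x^4 + x + 1.
x^(7) mod f = x^7.
None equal 1, so x has full order 511; f is primitive.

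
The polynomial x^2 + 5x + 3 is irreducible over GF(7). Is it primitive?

Write f(x) = x^2 + 5x + 3.
|GF(7^2)^×| = 7^2 − 1 = 48. Prime factorization: 48 = 2^4·3.
f is primitive ⇔ x has order 48 in GF(7)[x]/(f), i.e. x^(48/q) ≠ 1 for each prime q | 48.
x^(24) mod f = 6.
x^(16) mod f = 2.
None equal 1, so x has full order 48; f is primitive.

Yes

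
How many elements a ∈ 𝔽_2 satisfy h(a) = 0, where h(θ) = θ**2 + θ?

Evaluate at each of the 2 elements of 𝔽_2:
h(0) = 0 → root; h(1) = 0 → root.
Roots: {0, 1}.

2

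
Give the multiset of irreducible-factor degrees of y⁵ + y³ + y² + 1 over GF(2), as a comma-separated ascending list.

1, 1, 1, 2

Write f(y) = y⁵ + y³ + y² + 1.
Roots in GF(2): f(0) = 1; f(1) = 0 → root.
Linear factors from roots: (y + 1).
Complete factorization: f(y) = (y + 1)^3·(y² + y + 1).
Factor degrees with multiplicity: 1 + 1 + 1 + 2 = 5.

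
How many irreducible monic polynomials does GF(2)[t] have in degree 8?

The number of monic irreducibles of degree 8 over GF(2) is (1/8)·Σ_{d∣8} μ(8/d) 2^d.
Divisors of 8: 1, 2, 4, 8; μ(8/d) for each: 0, 0, -1, 1.
Σ = − 2^4 + 2^8 = 240.
N = 240/8 = 30.

30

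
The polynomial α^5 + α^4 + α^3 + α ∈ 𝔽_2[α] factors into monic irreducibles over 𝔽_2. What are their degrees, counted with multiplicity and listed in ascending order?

Write g(α) = α^5 + α^4 + α^3 + α.
Roots in 𝔽_2: g(0) = 0 → root; g(1) = 0 → root.
Linear factors from roots: (α), (α + 1).
Complete factorization: g(α) = (α)·(α + 1)·(α^3 + α + 1).
Factor degrees with multiplicity: 1 + 1 + 3 = 5.

1, 1, 3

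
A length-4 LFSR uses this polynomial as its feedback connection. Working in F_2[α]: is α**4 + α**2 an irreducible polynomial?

Write h(α) = α**4 + α**2.
Check for roots in F_2: h(0) = 0 → root; h(1) = 0 → root.
h(0) = 0, so (α) divides h(α); h is reducible.

No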